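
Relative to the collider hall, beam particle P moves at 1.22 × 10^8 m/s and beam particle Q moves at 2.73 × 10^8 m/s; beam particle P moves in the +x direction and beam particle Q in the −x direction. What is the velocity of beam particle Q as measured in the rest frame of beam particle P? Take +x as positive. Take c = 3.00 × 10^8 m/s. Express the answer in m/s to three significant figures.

β_A = 0.407, β_B = -0.910 (dividing each by c = 3.00 × 10^8 m/s).
Transform to A's frame with the inverse velocity-addition law: u' = (u − v)/(1 − uv/c²), taking u = β_B and v = β_A.
u' = (-0.910 − 0.407) / (1 − (0.407)(-0.910)) = -1.3167/1.3701 = -0.9610.
u' = -0.9610 × 3.00 × 10^8 m/s.

-2.88 × 10^8 m/s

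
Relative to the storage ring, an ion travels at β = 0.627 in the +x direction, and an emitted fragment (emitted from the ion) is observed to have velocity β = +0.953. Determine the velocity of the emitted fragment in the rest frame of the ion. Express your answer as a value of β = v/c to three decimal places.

Invert the composition law: u' = (u − v)/(1 − uv/c²).
u' = (0.953 − 0.627) / (1 − (0.953)(0.627)) = 0.3260/0.4025 = 0.8100.

β = +0.810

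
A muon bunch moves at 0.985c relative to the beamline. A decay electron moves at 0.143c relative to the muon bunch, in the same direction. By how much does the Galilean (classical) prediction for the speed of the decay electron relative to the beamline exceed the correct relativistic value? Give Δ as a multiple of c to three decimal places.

Galilean: u_cl = 0.143 + 0.985 = 1.1280.
Relativistic: u_rel = (0.143 + 0.985) / (1 + 0.143·0.985) = 1.1280/1.1409 = 0.9887.
Δ = 1.1280 − 0.9887 = 0.1393.
(The classical prediction exceeds c; the relativistic result does not.)

Δ = 0.139c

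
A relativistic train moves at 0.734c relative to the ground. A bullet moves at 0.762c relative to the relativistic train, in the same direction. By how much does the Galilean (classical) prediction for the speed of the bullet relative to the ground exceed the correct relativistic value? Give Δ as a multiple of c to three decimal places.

Galilean: u_cl = 0.762 + 0.734 = 1.4960.
Relativistic: u_rel = (0.762 + 0.734) / (1 + 0.762·0.734) = 1.4960/1.5593 = 0.9594.
Δ = 1.4960 − 0.9594 = 0.5366.
(The classical prediction exceeds c; the relativistic result does not.)

Δ = 0.537c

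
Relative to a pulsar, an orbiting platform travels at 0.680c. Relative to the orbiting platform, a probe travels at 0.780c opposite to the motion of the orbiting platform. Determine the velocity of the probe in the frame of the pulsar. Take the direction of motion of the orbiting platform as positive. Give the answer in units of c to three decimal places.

-0.213c

With v = 0.680 and u' = -0.780 (in units of c),
u = (u' + v)/(1 + u'v/c²):
u = (-0.780 + 0.680) / (1 + (-0.780)·0.680) = -0.1000/0.4696 = -0.2129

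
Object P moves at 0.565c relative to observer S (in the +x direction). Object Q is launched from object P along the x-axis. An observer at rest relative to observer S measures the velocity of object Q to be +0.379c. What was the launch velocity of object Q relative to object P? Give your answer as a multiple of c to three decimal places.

Invert the composition law: u' = (u − v)/(1 − uv/c²).
u' = (0.379 − 0.565) / (1 − (0.379)(0.565)) = -0.1860/0.7859 = -0.2367.

-0.237c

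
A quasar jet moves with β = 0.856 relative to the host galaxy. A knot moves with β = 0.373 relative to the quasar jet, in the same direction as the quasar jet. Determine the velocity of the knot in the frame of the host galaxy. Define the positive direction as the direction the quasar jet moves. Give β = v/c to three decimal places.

With v = 0.856 and u' = 0.373 (in units of c),
u = (u' + v)/(1 + u'v/c²):
u = (0.373 + 0.856) / (1 + 0.373·0.856) = 1.2290/1.3193 = 0.9316
(Galilean addition would give +1.229c, exceeding c.)

β = 0.932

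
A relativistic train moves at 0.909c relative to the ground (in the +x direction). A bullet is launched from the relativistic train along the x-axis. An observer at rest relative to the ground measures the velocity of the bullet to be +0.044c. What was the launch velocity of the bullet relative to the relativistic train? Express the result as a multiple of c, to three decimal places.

Invert the composition law: u' = (u − v)/(1 − uv/c²).
u' = (0.044 − 0.909) / (1 − (0.044)(0.909)) = -0.8650/0.9600 = -0.9010.

-0.901c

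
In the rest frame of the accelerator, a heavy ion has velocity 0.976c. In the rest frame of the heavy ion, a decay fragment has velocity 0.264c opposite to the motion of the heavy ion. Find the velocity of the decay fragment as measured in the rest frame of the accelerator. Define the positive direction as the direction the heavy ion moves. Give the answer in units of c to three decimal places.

With v = 0.976 and u' = -0.264 (in units of c),
u = (u' + v)/(1 + u'v/c²):
u = (-0.264 + 0.976) / (1 + (-0.264)·0.976) = 0.7120/0.7423 = 0.9591

+0.959c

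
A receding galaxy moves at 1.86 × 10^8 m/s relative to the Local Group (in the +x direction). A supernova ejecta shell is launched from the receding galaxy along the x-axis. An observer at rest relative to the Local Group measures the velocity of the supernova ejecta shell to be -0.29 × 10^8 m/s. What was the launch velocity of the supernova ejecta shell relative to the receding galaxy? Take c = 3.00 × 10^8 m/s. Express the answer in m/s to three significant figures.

v = 0.620c, u = -0.097c.
Invert the composition law: u' = (u − v)/(1 − uv/c²).
u' = (-0.097 − 0.620) / (1 − (-0.097)(0.620)) = -0.7167/1.0599 = -0.6761.
u' = -0.6761 × 3.00 × 10^8 m/s.

-2.03 × 10^8 m/s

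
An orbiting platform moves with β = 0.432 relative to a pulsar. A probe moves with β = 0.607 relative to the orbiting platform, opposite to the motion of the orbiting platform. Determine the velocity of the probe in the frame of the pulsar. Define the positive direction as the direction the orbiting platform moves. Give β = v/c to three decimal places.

β = -0.237

With v = 0.432 and u' = -0.607 (in units of c),
u = (u' + v)/(1 + u'v/c²):
u = (-0.607 + 0.432) / (1 + (-0.607)·0.432) = -0.1750/0.7378 = -0.2372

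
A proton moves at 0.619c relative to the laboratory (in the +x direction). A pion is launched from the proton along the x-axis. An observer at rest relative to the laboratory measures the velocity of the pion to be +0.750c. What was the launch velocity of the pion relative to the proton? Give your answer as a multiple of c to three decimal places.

Invert the composition law: u' = (u − v)/(1 − uv/c²).
u' = (0.750 − 0.619) / (1 − (0.750)(0.619)) = 0.1310/0.5357 = 0.2445.

+0.245c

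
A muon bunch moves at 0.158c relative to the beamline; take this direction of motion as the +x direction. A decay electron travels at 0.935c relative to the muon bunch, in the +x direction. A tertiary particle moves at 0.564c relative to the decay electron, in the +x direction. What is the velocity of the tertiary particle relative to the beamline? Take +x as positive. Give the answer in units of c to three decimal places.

Apply u = (u' + v)/(1 + u'v/c²) successively, working outward toward the beamline.
Start: velocity of the muon bunch relative to the beamline = 0.1580c.
Compose with the decay electron (u' = 0.935 in the muon bunch frame): u_1 = (0.935 + 0.158) / (1 + 0.935·0.158) = 1.0930/1.1477 = 0.9523.
Compose with the tertiary particle (u' = 0.564 in the decay electron frame): u_2 = (0.564 + 0.952) / (1 + 0.564·0.952) = 1.5163/1.5371 = 0.9865.

0.986c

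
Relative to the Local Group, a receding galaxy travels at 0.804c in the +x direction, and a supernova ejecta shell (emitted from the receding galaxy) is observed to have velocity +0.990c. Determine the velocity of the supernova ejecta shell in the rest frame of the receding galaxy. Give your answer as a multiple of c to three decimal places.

+0.912c

Invert the composition law: u' = (u − v)/(1 − uv/c²).
u' = (0.990 − 0.804) / (1 − (0.990)(0.804)) = 0.1860/0.2040 = 0.9116.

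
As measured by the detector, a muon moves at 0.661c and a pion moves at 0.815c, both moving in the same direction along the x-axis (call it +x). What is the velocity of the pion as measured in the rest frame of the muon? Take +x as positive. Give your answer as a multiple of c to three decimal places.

+0.334c

β_A = 0.661, β_B = 0.815.
Transform to A's frame with the inverse velocity-addition law: u' = (u − v)/(1 − uv/c²), taking u = β_B and v = β_A.
u' = (0.815 − 0.661) / (1 − (0.661)(0.815)) = 0.1540/0.4613 = 0.3339.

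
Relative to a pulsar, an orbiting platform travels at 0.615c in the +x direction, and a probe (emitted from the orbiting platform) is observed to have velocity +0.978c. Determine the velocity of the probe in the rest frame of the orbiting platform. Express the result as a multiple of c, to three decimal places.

+0.911c

Invert the composition law: u' = (u − v)/(1 − uv/c²).
u' = (0.978 − 0.615) / (1 − (0.978)(0.615)) = 0.3630/0.3985 = 0.9108.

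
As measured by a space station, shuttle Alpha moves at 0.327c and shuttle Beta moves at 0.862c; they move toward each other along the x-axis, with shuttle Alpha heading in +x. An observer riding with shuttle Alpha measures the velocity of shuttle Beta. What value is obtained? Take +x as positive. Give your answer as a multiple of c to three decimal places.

-0.928c

β_A = 0.327, β_B = -0.862.
Transform to A's frame with the inverse velocity-addition law: u' = (u − v)/(1 − uv/c²), taking u = β_B and v = β_A.
u' = (-0.862 − 0.327) / (1 − (0.327)(-0.862)) = -1.1890/1.2819 = -0.9275.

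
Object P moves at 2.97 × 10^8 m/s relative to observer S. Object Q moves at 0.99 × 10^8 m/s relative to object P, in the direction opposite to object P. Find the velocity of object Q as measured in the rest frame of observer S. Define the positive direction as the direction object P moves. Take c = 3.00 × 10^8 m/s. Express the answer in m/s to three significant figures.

In units of c (dividing by 3.00 × 10^8 m/s): v = 0.990, u' = -0.330.
u = (u' + v)/(1 + u'v/c²):
u = (-0.330 + 0.990) / (1 + (-0.330)·0.990) = 0.6600/0.6733 = 0.9802
Converting back: u = 0.9802 × 3.00 × 10^8 m/s.

+2.94 × 10^8 m/s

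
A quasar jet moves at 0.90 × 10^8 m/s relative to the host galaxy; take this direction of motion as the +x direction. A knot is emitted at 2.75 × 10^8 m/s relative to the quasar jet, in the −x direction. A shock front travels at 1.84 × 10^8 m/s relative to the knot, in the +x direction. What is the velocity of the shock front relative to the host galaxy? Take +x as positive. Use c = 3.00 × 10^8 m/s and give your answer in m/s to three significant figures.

Apply u = (u' + v)/(1 + u'v/c²) successively, working outward toward the host galaxy.
(Dividing each given speed by c = 3.00 × 10^8 m/s to work in units of c.)
Start: velocity of the quasar jet relative to the host galaxy = 0.3000c.
Compose with the knot (u' = -0.917 in the quasar jet frame): u_1 = (-0.917 + 0.300) / (1 + (-0.917)·0.300) = -0.6167/0.7250 = -0.8506.
Compose with the shock front (u' = 0.613 in the knot frame): u_2 = (0.613 + (-0.851)) / (1 + 0.613·(-0.851)) = -0.2372/0.4783 = -0.4960.
So u = -0.4960 × 3.00 × 10^8 m/s.

-1.49 × 10^8 m/s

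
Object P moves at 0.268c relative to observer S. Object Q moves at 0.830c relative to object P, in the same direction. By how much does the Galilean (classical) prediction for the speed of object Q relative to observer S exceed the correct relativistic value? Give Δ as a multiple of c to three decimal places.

Δ = 0.200c

Galilean: u_cl = 0.830 + 0.268 = 1.0980.
Relativistic: u_rel = (0.830 + 0.268) / (1 + 0.830·0.268) = 1.0980/1.2224 = 0.8982.
Δ = 1.0980 − 0.8982 = 0.1998.
(The classical prediction exceeds c; the relativistic result does not.)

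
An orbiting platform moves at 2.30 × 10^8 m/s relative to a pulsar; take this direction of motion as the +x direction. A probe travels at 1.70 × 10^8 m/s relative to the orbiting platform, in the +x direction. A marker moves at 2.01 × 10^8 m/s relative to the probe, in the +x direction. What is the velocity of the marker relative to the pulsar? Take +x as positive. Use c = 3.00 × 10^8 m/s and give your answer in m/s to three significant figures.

Apply u = (u' + v)/(1 + u'v/c²) successively, working outward toward the pulsar.
(Dividing each given speed by c = 3.00 × 10^8 m/s to work in units of c.)
Start: velocity of the orbiting platform relative to the pulsar = 0.7667c.
Compose with the probe (u' = 0.567 in the orbiting platform frame): u_1 = (0.567 + 0.767) / (1 + 0.567·0.767) = 1.3333/1.4344 = 0.9295.
Compose with the marker (u' = 0.670 in the probe frame): u_2 = (0.670 + 0.930) / (1 + 0.670·0.930) = 1.5995/1.6228 = 0.9857.
So u = 0.9857 × 3.00 × 10^8 m/s.

2.96 × 10^8 m/s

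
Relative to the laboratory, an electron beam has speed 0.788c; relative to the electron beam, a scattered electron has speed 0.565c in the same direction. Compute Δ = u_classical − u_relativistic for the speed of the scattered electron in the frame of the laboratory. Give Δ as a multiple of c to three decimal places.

Galilean: u_cl = 0.565 + 0.788 = 1.3530.
Relativistic: u_rel = (0.565 + 0.788) / (1 + 0.565·0.788) = 1.3530/1.4452 = 0.9362.
Δ = 1.3530 − 0.9362 = 0.4168.
(The classical prediction exceeds c; the relativistic result does not.)

Δ = 0.417c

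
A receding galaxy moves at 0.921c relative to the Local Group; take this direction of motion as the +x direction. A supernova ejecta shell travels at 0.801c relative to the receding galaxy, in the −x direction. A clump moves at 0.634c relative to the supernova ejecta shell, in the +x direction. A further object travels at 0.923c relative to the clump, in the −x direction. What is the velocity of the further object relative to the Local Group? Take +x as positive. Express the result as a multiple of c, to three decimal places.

-0.351c

Apply u = (u' + v)/(1 + u'v/c²) successively, working outward toward the Local Group.
Start: velocity of the receding galaxy relative to the Local Group = 0.9210c.
Compose with the supernova ejecta shell (u' = -0.801 in the receding galaxy frame): u_1 = (-0.801 + 0.921) / (1 + (-0.801)·0.921) = 0.1200/0.2623 = 0.4575.
Compose with the clump (u' = 0.634 in the supernova ejecta shell frame): u_2 = (0.634 + 0.458) / (1 + 0.634·0.458) = 1.0915/1.2901 = 0.8461.
Compose with the further object (u' = -0.923 in the clump frame): u_3 = (-0.923 + 0.846) / (1 + (-0.923)·0.846) = -0.0769/0.2191 = -0.3511.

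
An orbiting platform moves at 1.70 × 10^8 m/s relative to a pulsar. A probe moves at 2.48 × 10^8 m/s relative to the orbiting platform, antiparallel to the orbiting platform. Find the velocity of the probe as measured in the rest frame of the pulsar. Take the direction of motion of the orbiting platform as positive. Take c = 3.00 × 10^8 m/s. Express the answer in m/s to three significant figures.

-1.47 × 10^8 m/s

In units of c (dividing by 3.00 × 10^8 m/s): v = 0.567, u' = -0.827.
u = (u' + v)/(1 + u'v/c²):
u = (-0.827 + 0.567) / (1 + (-0.827)·0.567) = -0.2600/0.5316 = -0.4891
Converting back: u = -0.4891 × 3.00 × 10^8 m/s.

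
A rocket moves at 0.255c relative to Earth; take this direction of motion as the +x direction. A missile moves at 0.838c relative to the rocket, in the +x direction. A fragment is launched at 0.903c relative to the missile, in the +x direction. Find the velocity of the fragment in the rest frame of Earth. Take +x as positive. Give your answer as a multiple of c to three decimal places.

0.995c

Apply u = (u' + v)/(1 + u'v/c²) successively, working outward toward Earth.
Start: velocity of the rocket relative to Earth = 0.2550c.
Compose with the missile (u' = 0.838 in the rocket frame): u_1 = (0.838 + 0.255) / (1 + 0.838·0.255) = 1.0930/1.2137 = 0.9006.
Compose with the fragment (u' = 0.903 in the missile frame): u_2 = (0.903 + 0.901) / (1 + 0.903·0.901) = 1.8036/1.8132 = 0.9947.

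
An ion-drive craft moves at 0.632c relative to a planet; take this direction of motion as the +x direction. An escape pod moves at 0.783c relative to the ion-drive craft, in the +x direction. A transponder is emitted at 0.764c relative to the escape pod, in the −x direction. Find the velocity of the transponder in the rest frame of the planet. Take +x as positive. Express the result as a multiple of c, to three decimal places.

Apply u = (u' + v)/(1 + u'v/c²) successively, working outward toward the planet.
Start: velocity of the ion-drive craft relative to the planet = 0.6320c.
Compose with the escape pod (u' = 0.783 in the ion-drive craft frame): u_1 = (0.783 + 0.632) / (1 + 0.783·0.632) = 1.4150/1.4949 = 0.9466.
Compose with the transponder (u' = -0.764 in the escape pod frame): u_2 = (-0.764 + 0.947) / (1 + (-0.764)·0.947) = 0.1826/0.2768 = 0.6596.

+0.660c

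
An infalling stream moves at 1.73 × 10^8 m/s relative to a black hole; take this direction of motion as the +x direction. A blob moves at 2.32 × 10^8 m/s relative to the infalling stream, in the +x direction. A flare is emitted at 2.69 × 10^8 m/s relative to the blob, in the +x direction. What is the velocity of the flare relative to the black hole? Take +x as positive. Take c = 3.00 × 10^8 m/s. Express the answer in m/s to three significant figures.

2.99 × 10^8 m/s

Apply u = (u' + v)/(1 + u'v/c²) successively, working outward toward the black hole.
(Dividing each given speed by c = 3.00 × 10^8 m/s to work in units of c.)
Start: velocity of the infalling stream relative to the black hole = 0.5767c.
Compose with the blob (u' = 0.773 in the infalling stream frame): u_1 = (0.773 + 0.577) / (1 + 0.773·0.577) = 1.3500/1.4460 = 0.9336.
Compose with the flare (u' = 0.897 in the blob frame): u_2 = (0.897 + 0.934) / (1 + 0.897·0.934) = 1.8303/1.8372 = 0.9963.
So u = 0.9963 × 3.00 × 10^8 m/s.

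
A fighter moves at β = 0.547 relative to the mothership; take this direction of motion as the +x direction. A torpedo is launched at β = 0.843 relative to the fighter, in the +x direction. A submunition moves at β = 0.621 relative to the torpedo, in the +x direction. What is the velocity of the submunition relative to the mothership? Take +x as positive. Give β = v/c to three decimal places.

Apply u = (u' + v)/(1 + u'v/c²) successively, working outward toward the mothership.
Start: velocity of the fighter relative to the mothership = 0.5470c.
Compose with the torpedo (u' = 0.843 in the fighter frame): u_1 = (0.843 + 0.547) / (1 + 0.843·0.547) = 1.3900/1.4611 = 0.9513.
Compose with the submunition (u' = 0.621 in the torpedo frame): u_2 = (0.621 + 0.951) / (1 + 0.621·0.951) = 1.5723/1.5908 = 0.9884.

β = 0.988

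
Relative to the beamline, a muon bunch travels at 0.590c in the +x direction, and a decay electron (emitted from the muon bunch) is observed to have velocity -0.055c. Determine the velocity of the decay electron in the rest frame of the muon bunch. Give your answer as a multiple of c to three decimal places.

-0.625c

Invert the composition law: u' = (u − v)/(1 − uv/c²).
u' = (-0.055 − 0.590) / (1 − (-0.055)(0.590)) = -0.6450/1.0325 = -0.6247.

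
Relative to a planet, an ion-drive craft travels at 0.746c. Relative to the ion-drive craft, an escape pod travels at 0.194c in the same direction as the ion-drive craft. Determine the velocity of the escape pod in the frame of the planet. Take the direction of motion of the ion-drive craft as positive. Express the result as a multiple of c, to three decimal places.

With v = 0.746 and u' = 0.194 (in units of c),
u = (u' + v)/(1 + u'v/c²):
u = (0.194 + 0.746) / (1 + 0.194·0.746) = 0.9400/1.1447 = 0.8212
(Galilean addition would give +0.940c.)

0.821c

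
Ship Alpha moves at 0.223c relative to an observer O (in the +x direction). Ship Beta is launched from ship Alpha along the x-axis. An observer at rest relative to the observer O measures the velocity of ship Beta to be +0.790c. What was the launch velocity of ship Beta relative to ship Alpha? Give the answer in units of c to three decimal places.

+0.688c

Invert the composition law: u' = (u − v)/(1 − uv/c²).
u' = (0.790 − 0.223) / (1 − (0.790)(0.223)) = 0.5670/0.8238 = 0.6882.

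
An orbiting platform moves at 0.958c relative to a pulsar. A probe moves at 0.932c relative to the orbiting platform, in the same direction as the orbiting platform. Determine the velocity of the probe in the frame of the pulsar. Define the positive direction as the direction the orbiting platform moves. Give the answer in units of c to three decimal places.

0.998c

With v = 0.958 and u' = 0.932 (in units of c),
u = (u' + v)/(1 + u'v/c²):
u = (0.932 + 0.958) / (1 + 0.932·0.958) = 1.8900/1.8929 = 0.9985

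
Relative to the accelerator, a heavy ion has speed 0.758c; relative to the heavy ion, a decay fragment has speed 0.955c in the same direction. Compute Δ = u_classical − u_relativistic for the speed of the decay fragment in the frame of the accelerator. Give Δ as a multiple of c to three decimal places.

Galilean: u_cl = 0.955 + 0.758 = 1.7130.
Relativistic: u_rel = (0.955 + 0.758) / (1 + 0.955·0.758) = 1.7130/1.7239 = 0.9937.
Δ = 1.7130 − 0.9937 = 0.7193.
(The classical prediction exceeds c; the relativistic result does not.)

Δ = 0.719c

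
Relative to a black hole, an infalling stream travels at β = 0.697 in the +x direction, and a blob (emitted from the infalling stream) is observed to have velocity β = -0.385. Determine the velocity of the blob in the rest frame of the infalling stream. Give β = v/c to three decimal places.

β = -0.853

Invert the composition law: u' = (u − v)/(1 − uv/c²).
u' = (-0.385 − 0.697) / (1 − (-0.385)(0.697)) = -1.0820/1.2683 = -0.8531.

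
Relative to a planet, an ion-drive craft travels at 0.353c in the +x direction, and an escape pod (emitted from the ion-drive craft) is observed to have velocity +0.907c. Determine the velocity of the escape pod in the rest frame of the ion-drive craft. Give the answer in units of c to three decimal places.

+0.815c

Invert the composition law: u' = (u − v)/(1 − uv/c²).
u' = (0.907 − 0.353) / (1 − (0.907)(0.353)) = 0.5540/0.6798 = 0.8149.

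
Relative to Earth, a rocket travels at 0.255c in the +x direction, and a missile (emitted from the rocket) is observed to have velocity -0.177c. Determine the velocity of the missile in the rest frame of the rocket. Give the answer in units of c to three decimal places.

-0.413c

Invert the composition law: u' = (u − v)/(1 − uv/c²).
u' = (-0.177 − 0.255) / (1 − (-0.177)(0.255)) = -0.4320/1.0451 = -0.4133.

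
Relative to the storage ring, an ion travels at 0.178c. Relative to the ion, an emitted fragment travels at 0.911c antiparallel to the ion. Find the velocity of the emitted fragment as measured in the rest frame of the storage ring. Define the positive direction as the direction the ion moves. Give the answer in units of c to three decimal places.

With v = 0.178 and u' = -0.911 (in units of c),
u = (u' + v)/(1 + u'v/c²):
u = (-0.911 + 0.178) / (1 + (-0.911)·0.178) = -0.7330/0.8378 = -0.8749
(Galilean addition would give -0.733c.)

-0.875c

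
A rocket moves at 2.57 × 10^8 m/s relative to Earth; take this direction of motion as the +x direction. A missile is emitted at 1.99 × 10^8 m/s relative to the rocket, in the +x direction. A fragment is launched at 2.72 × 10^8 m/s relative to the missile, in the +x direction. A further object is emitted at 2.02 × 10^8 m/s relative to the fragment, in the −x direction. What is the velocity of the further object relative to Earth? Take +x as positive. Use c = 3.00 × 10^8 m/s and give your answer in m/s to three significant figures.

+2.98 × 10^8 m/s

Apply u = (u' + v)/(1 + u'v/c²) successively, working outward toward Earth.
(Dividing each given speed by c = 3.00 × 10^8 m/s to work in units of c.)
Start: velocity of the rocket relative to Earth = 0.8567c.
Compose with the missile (u' = 0.663 in the rocket frame): u_1 = (0.663 + 0.857) / (1 + 0.663·0.857) = 1.5200/1.5683 = 0.9692.
Compose with the fragment (u' = 0.907 in the missile frame): u_2 = (0.907 + 0.969) / (1 + 0.907·0.969) = 1.8759/1.8788 = 0.9985.
Compose with the further object (u' = -0.673 in the fragment frame): u_3 = (-0.673 + 0.998) / (1 + (-0.673)·0.998) = 0.3251/0.3277 = 0.9922.
So u = 0.9922 × 3.00 × 10^8 m/s.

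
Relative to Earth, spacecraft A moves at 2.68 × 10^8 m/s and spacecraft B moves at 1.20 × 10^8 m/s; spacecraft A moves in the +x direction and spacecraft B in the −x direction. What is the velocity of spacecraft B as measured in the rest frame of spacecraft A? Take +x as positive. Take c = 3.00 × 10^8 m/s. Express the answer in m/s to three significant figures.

β_A = 0.893, β_B = -0.400 (dividing each by c = 3.00 × 10^8 m/s).
Transform to A's frame with the inverse velocity-addition law: u' = (u − v)/(1 − uv/c²), taking u = β_B and v = β_A.
u' = (-0.400 − 0.893) / (1 − (0.893)(-0.400)) = -1.2933/1.3573 = -0.9528.
u' = -0.9528 × 3.00 × 10^8 m/s.

-2.86 × 10^8 m/s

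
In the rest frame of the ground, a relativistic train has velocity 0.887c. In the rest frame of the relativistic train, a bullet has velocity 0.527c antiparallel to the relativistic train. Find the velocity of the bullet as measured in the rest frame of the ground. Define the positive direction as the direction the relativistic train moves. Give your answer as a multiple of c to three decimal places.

+0.676c

With v = 0.887 and u' = -0.527 (in units of c),
u = (u' + v)/(1 + u'v/c²):
u = (-0.527 + 0.887) / (1 + (-0.527)·0.887) = 0.3600/0.5326 = 0.6760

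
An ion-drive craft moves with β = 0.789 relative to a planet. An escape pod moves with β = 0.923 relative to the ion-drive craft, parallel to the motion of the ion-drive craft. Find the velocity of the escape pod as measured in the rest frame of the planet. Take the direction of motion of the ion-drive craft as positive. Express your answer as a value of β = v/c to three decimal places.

With v = 0.789 and u' = 0.923 (in units of c),
u = (u' + v)/(1 + u'v/c²):
u = (0.923 + 0.789) / (1 + 0.923·0.789) = 1.7120/1.7282 = 0.9906
(Galilean addition would give +1.712c, exceeding c.)

β = 0.991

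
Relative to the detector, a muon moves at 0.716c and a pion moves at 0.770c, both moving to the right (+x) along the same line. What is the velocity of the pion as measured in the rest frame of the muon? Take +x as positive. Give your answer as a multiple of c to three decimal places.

β_A = 0.716, β_B = 0.770.
Transform to A's frame with the inverse velocity-addition law: u' = (u − v)/(1 − uv/c²), taking u = β_B and v = β_A.
u' = (0.770 − 0.716) / (1 − (0.716)(0.770)) = 0.0540/0.4487 = 0.1204.

+0.120c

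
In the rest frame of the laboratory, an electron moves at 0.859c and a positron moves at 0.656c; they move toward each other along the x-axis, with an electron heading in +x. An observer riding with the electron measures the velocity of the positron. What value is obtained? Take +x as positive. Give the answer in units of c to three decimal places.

β_A = 0.859, β_B = -0.656.
Transform to A's frame with the inverse velocity-addition law: u' = (u − v)/(1 − uv/c²), taking u = β_B and v = β_A.
u' = (-0.656 − 0.859) / (1 − (0.859)(-0.656)) = -1.5150/1.5635 = -0.9690.

-0.969c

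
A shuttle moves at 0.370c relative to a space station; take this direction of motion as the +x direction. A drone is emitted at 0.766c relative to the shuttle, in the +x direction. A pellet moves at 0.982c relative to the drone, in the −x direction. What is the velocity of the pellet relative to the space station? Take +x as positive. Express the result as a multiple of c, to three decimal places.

-0.741c

Apply u = (u' + v)/(1 + u'v/c²) successively, working outward toward the space station.
Start: velocity of the shuttle relative to the space station = 0.3700c.
Compose with the drone (u' = 0.766 in the shuttle frame): u_1 = (0.766 + 0.370) / (1 + 0.766·0.370) = 1.1360/1.2834 = 0.8851.
Compose with the pellet (u' = -0.982 in the drone frame): u_2 = (-0.982 + 0.885) / (1 + (-0.982)·0.885) = -0.0969/0.1308 = -0.7406.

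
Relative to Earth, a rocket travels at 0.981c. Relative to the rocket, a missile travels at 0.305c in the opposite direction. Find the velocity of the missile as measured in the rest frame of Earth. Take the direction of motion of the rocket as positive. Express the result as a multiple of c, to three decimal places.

With v = 0.981 and u' = -0.305 (in units of c),
u = (u' + v)/(1 + u'v/c²):
u = (-0.305 + 0.981) / (1 + (-0.305)·0.981) = 0.6760/0.7008 = 0.9646
(Galilean addition would give +0.676c.)

+0.965c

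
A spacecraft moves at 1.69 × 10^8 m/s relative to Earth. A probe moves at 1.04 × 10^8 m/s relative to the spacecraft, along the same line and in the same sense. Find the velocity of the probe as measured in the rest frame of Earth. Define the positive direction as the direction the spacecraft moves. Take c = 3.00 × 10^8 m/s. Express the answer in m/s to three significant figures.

In units of c (dividing by 3.00 × 10^8 m/s): v = 0.563, u' = 0.347.
u = (u' + v)/(1 + u'v/c²):
u = (0.347 + 0.563) / (1 + 0.347·0.563) = 0.9100/1.1953 = 0.7613
Converting back: u = 0.7613 × 3.00 × 10^8 m/s.

2.28 × 10^8 m/s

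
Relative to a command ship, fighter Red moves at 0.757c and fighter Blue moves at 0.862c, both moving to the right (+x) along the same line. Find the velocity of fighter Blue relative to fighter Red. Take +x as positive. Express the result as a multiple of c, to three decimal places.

+0.302c

β_A = 0.757, β_B = 0.862.
Transform to A's frame with the inverse velocity-addition law: u' = (u − v)/(1 − uv/c²), taking u = β_B and v = β_A.
u' = (0.862 − 0.757) / (1 − (0.757)(0.862)) = 0.1050/0.3475 = 0.3022.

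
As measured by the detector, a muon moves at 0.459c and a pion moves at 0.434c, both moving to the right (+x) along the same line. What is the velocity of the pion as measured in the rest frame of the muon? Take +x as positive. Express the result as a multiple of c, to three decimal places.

-0.031c

β_A = 0.459, β_B = 0.434.
Transform to A's frame with the inverse velocity-addition law: u' = (u − v)/(1 − uv/c²), taking u = β_B and v = β_A.
u' = (0.434 − 0.459) / (1 − (0.459)(0.434)) = -0.0250/0.8008 = -0.0312.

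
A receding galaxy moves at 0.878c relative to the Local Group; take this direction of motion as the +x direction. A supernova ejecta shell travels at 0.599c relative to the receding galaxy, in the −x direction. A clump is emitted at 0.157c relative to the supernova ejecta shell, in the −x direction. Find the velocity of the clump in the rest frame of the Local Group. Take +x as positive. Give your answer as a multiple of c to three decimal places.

+0.475c

Apply u = (u' + v)/(1 + u'v/c²) successively, working outward toward the Local Group.
Start: velocity of the receding galaxy relative to the Local Group = 0.8780c.
Compose with the supernova ejecta shell (u' = -0.599 in the receding galaxy frame): u_1 = (-0.599 + 0.878) / (1 + (-0.599)·0.878) = 0.2790/0.4741 = 0.5885.
Compose with the clump (u' = -0.157 in the supernova ejecta shell frame): u_2 = (-0.157 + 0.589) / (1 + (-0.157)·0.589) = 0.4315/0.9076 = 0.4754.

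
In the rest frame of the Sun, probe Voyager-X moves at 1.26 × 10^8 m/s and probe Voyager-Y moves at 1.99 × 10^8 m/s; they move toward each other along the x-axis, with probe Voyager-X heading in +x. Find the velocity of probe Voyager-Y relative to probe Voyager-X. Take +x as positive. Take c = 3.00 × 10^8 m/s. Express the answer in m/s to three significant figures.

-2.54 × 10^8 m/s

β_A = 0.420, β_B = -0.663 (dividing each by c = 3.00 × 10^8 m/s).
Transform to A's frame with the inverse velocity-addition law: u' = (u − v)/(1 − uv/c²), taking u = β_B and v = β_A.
u' = (-0.663 − 0.420) / (1 − (0.420)(-0.663)) = -1.0833/1.2786 = -0.8473.
u' = -0.8473 × 3.00 × 10^8 m/s.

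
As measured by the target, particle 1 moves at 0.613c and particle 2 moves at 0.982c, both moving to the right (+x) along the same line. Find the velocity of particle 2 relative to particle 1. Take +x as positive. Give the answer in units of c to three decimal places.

+0.927c

β_A = 0.613, β_B = 0.982.
Transform to A's frame with the inverse velocity-addition law: u' = (u − v)/(1 − uv/c²), taking u = β_B and v = β_A.
u' = (0.982 − 0.613) / (1 − (0.613)(0.982)) = 0.3690/0.3980 = 0.9271.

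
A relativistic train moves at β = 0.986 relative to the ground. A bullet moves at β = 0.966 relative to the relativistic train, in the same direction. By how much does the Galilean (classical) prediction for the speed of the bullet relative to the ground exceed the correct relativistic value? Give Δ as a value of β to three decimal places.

Galilean: u_cl = 0.966 + 0.986 = 1.9520.
Relativistic: u_rel = (0.966 + 0.986) / (1 + 0.966·0.986) = 1.9520/1.9525 = 0.9998.
Δ = 1.9520 − 0.9998 = 0.9522.
(The classical prediction exceeds c; the relativistic result does not.)

Δ = 0.952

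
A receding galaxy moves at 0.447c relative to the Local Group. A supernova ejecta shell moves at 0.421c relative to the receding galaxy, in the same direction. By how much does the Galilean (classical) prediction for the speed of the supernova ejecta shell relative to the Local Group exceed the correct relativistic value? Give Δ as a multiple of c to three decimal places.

Δ = 0.137c

Galilean: u_cl = 0.421 + 0.447 = 0.8680.
Relativistic: u_rel = (0.421 + 0.447) / (1 + 0.421·0.447) = 0.8680/1.1882 = 0.7305.
Δ = 0.8680 − 0.7305 = 0.1375.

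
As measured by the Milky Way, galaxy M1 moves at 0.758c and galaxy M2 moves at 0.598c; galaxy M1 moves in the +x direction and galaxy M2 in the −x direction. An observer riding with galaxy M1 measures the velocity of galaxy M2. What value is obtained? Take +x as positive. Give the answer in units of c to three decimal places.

β_A = 0.758, β_B = -0.598.
Transform to A's frame with the inverse velocity-addition law: u' = (u − v)/(1 − uv/c²), taking u = β_B and v = β_A.
u' = (-0.598 − 0.758) / (1 − (0.758)(-0.598)) = -1.3560/1.4533 = -0.9331.

-0.933c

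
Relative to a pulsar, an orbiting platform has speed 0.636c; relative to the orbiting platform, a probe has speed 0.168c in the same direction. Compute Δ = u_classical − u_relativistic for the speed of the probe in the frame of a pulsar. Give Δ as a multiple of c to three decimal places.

Galilean: u_cl = 0.168 + 0.636 = 0.8040.
Relativistic: u_rel = (0.168 + 0.636) / (1 + 0.168·0.636) = 0.8040/1.1068 = 0.7264.
Δ = 0.8040 − 0.7264 = 0.0776.

Δ = 0.078c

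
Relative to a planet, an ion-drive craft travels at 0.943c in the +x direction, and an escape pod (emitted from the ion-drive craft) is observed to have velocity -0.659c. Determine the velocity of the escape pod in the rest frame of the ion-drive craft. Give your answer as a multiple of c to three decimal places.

-0.988c

Invert the composition law: u' = (u − v)/(1 − uv/c²).
u' = (-0.659 − 0.943) / (1 − (-0.659)(0.943)) = -1.6020/1.6214 = -0.9880.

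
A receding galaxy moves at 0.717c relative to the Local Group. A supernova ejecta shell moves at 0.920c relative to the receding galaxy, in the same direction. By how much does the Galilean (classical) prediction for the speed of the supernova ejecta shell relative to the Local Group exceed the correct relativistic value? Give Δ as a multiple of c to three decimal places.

Galilean: u_cl = 0.920 + 0.717 = 1.6370.
Relativistic: u_rel = (0.920 + 0.717) / (1 + 0.920·0.717) = 1.6370/1.6596 = 0.9864.
Δ = 1.6370 − 0.9864 = 0.6506.
(The classical prediction exceeds c; the relativistic result does not.)

Δ = 0.651c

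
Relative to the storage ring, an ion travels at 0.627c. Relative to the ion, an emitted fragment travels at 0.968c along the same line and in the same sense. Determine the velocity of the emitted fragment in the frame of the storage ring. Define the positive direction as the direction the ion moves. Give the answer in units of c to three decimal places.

0.993c

With v = 0.627 and u' = 0.968 (in units of c),
u = (u' + v)/(1 + u'v/c²):
u = (0.968 + 0.627) / (1 + 0.968·0.627) = 1.5950/1.6069 = 0.9926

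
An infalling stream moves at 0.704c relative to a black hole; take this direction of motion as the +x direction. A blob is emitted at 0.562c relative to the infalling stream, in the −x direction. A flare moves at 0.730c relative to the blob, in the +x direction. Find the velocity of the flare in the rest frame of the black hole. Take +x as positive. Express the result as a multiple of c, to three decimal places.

+0.824c

Apply u = (u' + v)/(1 + u'v/c²) successively, working outward toward the black hole.
Start: velocity of the infalling stream relative to the black hole = 0.7040c.
Compose with the blob (u' = -0.562 in the infalling stream frame): u_1 = (-0.562 + 0.704) / (1 + (-0.562)·0.704) = 0.1420/0.6044 = 0.2350.
Compose with the flare (u' = 0.730 in the blob frame): u_2 = (0.730 + 0.235) / (1 + 0.730·0.235) = 0.9650/1.1715 = 0.8237.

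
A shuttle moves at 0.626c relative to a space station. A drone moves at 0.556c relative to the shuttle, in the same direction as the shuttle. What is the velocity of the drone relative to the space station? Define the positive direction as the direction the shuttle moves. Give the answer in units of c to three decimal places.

0.877c

With v = 0.626 and u' = 0.556 (in units of c),
u = (u' + v)/(1 + u'v/c²):
u = (0.556 + 0.626) / (1 + 0.556·0.626) = 1.1820/1.3481 = 0.8768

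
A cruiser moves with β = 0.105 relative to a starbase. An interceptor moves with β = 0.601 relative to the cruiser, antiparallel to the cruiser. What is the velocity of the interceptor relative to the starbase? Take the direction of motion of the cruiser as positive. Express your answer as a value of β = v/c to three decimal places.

β = -0.529

With v = 0.105 and u' = -0.601 (in units of c),
u = (u' + v)/(1 + u'v/c²):
u = (-0.601 + 0.105) / (1 + (-0.601)·0.105) = -0.4960/0.9369 = -0.5294
(Galilean addition would give -0.496c.)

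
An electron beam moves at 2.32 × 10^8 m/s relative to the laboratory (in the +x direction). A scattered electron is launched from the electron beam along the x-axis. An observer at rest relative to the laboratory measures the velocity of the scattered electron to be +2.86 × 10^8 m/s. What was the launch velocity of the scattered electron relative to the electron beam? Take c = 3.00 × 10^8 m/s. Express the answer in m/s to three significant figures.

+2.06 × 10^8 m/s

v = 0.773c, u = 0.953c.
Invert the composition law: u' = (u − v)/(1 − uv/c²).
u' = (0.953 − 0.773) / (1 − (0.953)(0.773)) = 0.1800/0.2628 = 0.6850.
u' = 0.6850 × 3.00 × 10^8 m/s.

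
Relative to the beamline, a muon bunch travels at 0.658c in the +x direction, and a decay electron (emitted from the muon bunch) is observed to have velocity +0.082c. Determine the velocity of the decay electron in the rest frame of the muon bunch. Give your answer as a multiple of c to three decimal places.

Invert the composition law: u' = (u − v)/(1 − uv/c²).
u' = (0.082 − 0.658) / (1 − (0.082)(0.658)) = -0.5760/0.9460 = -0.6089.

-0.609c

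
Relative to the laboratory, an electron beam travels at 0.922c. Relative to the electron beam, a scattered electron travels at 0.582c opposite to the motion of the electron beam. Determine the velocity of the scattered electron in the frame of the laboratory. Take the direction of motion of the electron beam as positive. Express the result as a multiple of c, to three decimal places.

With v = 0.922 and u' = -0.582 (in units of c),
u = (u' + v)/(1 + u'v/c²):
u = (-0.582 + 0.922) / (1 + (-0.582)·0.922) = 0.3400/0.4634 = 0.7337
(Galilean addition would give +0.340c.)

+0.734c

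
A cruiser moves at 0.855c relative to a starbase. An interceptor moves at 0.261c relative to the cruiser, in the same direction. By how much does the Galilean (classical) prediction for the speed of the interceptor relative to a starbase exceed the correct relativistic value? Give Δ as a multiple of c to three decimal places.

Δ = 0.204c

Galilean: u_cl = 0.261 + 0.855 = 1.1160.
Relativistic: u_rel = (0.261 + 0.855) / (1 + 0.261·0.855) = 1.1160/1.2232 = 0.9124.
Δ = 1.1160 − 0.9124 = 0.2036.
(The classical prediction exceeds c; the relativistic result does not.)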